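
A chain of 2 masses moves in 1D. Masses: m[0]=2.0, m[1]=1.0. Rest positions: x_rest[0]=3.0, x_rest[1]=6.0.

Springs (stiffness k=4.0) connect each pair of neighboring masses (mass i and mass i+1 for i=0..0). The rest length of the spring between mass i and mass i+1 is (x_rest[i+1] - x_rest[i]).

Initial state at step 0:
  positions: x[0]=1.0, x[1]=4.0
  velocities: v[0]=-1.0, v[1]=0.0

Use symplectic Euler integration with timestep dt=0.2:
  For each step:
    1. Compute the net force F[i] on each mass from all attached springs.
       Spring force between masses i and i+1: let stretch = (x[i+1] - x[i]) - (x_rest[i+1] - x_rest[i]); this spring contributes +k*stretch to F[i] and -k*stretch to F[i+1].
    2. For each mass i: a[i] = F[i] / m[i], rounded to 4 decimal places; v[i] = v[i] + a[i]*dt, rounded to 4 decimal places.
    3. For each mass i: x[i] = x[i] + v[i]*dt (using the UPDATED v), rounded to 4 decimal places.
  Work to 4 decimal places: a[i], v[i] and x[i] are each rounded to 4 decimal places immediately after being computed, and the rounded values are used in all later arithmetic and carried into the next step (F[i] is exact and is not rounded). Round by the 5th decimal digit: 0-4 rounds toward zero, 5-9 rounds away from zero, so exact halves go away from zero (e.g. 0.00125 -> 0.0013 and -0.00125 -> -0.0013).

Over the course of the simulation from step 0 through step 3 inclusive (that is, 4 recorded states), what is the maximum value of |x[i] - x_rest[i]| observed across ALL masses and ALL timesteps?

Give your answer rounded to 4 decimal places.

Answer: 2.5398

Derivation:
Step 0: x=[1.0000 4.0000] v=[-1.0000 0.0000]
Step 1: x=[0.8000 4.0000] v=[-1.0000 0.0000]
Step 2: x=[0.6160 3.9680] v=[-0.9200 -0.1600]
Step 3: x=[0.4602 3.8797] v=[-0.7792 -0.4416]
Max displacement = 2.5398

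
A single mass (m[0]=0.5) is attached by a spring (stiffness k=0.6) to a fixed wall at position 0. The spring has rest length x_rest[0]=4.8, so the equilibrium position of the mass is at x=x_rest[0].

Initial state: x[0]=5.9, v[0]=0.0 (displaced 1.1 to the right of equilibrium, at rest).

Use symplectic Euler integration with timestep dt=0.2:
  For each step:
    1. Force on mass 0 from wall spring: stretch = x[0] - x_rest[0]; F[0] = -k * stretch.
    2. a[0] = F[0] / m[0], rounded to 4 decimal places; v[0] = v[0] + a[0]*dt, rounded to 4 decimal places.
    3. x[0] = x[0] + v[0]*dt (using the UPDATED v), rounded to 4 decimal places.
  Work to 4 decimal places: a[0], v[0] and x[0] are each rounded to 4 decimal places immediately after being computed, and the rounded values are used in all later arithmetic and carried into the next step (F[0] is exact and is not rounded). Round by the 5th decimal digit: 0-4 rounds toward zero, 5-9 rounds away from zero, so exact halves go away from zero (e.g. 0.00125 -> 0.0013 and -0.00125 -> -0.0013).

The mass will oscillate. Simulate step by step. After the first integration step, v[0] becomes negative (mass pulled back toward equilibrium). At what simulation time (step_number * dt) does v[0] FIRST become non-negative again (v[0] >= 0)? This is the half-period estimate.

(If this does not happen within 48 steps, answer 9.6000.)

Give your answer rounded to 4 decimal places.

Step 0: x=[5.9000] v=[0.0000]
Step 1: x=[5.8472] v=[-0.2640]
Step 2: x=[5.7441] v=[-0.5153]
Step 3: x=[5.5957] v=[-0.7419]
Step 4: x=[5.4091] v=[-0.9329]
Step 5: x=[5.1933] v=[-1.0791]
Step 6: x=[4.9586] v=[-1.1735]
Step 7: x=[4.7163] v=[-1.2116]
Step 8: x=[4.4780] v=[-1.1915]
Step 9: x=[4.2552] v=[-1.1142]
Step 10: x=[4.0585] v=[-0.9834]
Step 11: x=[3.8974] v=[-0.8054]
Step 12: x=[3.7796] v=[-0.5888]
Step 13: x=[3.7108] v=[-0.3439]
Step 14: x=[3.6943] v=[-0.0825]
Step 15: x=[3.7309] v=[0.1829]
First v>=0 after going negative at step 15, time=3.0000

Answer: 3.0000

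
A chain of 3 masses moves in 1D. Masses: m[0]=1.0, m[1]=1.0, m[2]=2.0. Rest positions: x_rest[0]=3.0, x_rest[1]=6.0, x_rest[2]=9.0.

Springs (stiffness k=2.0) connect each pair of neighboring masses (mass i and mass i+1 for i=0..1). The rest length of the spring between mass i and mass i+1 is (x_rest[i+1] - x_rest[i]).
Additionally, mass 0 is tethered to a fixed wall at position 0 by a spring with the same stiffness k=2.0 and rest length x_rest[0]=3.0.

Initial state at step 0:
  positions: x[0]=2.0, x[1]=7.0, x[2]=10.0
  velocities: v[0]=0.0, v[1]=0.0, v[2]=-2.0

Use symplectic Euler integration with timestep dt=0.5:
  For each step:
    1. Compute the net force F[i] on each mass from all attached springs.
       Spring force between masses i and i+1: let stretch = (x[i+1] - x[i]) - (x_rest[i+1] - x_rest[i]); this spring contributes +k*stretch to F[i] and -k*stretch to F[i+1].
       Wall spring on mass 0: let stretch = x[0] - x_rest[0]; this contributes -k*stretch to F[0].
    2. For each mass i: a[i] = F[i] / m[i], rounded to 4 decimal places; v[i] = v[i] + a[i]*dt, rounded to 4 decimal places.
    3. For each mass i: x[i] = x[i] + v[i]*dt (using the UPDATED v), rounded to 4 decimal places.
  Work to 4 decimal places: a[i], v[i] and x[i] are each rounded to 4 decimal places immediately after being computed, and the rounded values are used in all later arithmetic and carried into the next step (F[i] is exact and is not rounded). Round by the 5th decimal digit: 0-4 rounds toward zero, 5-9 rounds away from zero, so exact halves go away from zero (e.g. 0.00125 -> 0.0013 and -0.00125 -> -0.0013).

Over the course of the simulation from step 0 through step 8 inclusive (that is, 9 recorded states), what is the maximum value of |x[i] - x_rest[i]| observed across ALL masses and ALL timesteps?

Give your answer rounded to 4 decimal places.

Step 0: x=[2.0000 7.0000 10.0000] v=[0.0000 0.0000 -2.0000]
Step 1: x=[3.5000 6.0000 9.0000] v=[3.0000 -2.0000 -2.0000]
Step 2: x=[4.5000 5.2500 8.0000] v=[2.0000 -1.5000 -2.0000]
Step 3: x=[3.6250 5.5000 7.0625] v=[-1.7500 0.5000 -1.8750]
Step 4: x=[1.8750 5.5938 6.4844] v=[-3.5000 0.1875 -1.1563]
Step 5: x=[1.0469 4.2735 6.4336] v=[-1.6562 -2.6407 -0.1016]
Step 6: x=[1.3087 2.4199 6.5928] v=[0.5235 -3.7072 0.3184]
Step 7: x=[1.4717 2.0972 6.4588] v=[0.3260 -0.6455 -0.2681]
Step 8: x=[1.2116 3.6425 5.9844] v=[-0.5202 3.0906 -0.9489]
Max displacement = 3.9028

Answer: 3.9028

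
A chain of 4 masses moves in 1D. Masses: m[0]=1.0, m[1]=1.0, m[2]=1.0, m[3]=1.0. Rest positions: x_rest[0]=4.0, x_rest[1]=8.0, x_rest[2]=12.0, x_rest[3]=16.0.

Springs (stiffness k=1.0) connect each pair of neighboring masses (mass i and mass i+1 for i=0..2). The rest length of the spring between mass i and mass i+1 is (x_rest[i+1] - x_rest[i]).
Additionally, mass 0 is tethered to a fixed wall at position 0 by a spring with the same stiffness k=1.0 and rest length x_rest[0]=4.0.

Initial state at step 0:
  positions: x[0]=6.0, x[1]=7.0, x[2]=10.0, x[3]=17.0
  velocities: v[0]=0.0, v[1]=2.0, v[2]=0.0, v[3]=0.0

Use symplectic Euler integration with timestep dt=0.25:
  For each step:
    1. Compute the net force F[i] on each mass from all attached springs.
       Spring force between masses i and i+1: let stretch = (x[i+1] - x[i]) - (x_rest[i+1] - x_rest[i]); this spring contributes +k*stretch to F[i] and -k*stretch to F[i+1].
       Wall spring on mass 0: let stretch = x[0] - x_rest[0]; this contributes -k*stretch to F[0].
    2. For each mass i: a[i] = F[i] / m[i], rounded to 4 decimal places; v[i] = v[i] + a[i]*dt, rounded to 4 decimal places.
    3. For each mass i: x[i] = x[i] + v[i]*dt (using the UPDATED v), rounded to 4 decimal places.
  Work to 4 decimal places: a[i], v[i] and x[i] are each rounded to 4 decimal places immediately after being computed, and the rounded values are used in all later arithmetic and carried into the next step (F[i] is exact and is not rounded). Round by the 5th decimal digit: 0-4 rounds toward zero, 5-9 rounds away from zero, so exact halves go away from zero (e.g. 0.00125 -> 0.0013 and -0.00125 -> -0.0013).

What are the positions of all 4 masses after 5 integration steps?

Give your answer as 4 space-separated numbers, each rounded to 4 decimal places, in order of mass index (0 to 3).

Step 0: x=[6.0000 7.0000 10.0000 17.0000] v=[0.0000 2.0000 0.0000 0.0000]
Step 1: x=[5.6875 7.6250 10.2500 16.8125] v=[-1.2500 2.5000 1.0000 -0.7500]
Step 2: x=[5.1406 8.2930 10.7461 16.4649] v=[-2.1875 2.6719 1.9844 -1.3906]
Step 3: x=[4.4695 8.9173 11.4463 16.0098] v=[-2.6846 2.4971 2.8008 -1.8203]
Step 4: x=[3.7970 9.4217 12.2737 15.5195] v=[-2.6900 2.0174 3.3094 -1.9612]
Step 5: x=[3.2387 9.7528 13.1257 15.0763] v=[-2.2331 1.3242 3.4079 -1.7727]

Answer: 3.2387 9.7528 13.1257 15.0763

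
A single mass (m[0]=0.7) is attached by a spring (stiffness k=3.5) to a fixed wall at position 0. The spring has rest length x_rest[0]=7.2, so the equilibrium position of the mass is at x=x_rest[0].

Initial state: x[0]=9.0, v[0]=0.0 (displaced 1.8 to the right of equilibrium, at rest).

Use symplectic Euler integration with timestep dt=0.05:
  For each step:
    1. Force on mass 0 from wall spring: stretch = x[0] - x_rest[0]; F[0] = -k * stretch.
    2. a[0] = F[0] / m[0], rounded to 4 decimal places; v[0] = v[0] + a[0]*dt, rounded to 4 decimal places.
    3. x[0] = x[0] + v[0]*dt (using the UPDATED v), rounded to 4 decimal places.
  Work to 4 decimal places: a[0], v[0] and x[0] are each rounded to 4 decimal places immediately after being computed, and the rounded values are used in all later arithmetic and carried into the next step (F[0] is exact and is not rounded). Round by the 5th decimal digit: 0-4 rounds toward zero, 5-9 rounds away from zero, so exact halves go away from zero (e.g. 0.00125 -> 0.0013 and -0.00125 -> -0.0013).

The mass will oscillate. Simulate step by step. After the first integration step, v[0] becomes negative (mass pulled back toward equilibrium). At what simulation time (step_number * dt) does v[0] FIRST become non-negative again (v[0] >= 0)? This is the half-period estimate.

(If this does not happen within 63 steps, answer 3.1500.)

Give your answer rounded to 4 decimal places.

Step 0: x=[9.0000] v=[0.0000]
Step 1: x=[8.9775] v=[-0.4500]
Step 2: x=[8.9328] v=[-0.8944]
Step 3: x=[8.8664] v=[-1.3276]
Step 4: x=[8.7792] v=[-1.7442]
Step 5: x=[8.6723] v=[-2.1390]
Step 6: x=[8.5469] v=[-2.5071]
Step 7: x=[8.4047] v=[-2.8438]
Step 8: x=[8.2475] v=[-3.1450]
Step 9: x=[8.0772] v=[-3.4069]
Step 10: x=[7.8959] v=[-3.6262]
Step 11: x=[7.7059] v=[-3.8002]
Step 12: x=[7.5096] v=[-3.9267]
Step 13: x=[7.3094] v=[-4.0041]
Step 14: x=[7.1078] v=[-4.0315]
Step 15: x=[6.9074] v=[-4.0085]
Step 16: x=[6.7106] v=[-3.9354]
Step 17: x=[6.5199] v=[-3.8131]
Step 18: x=[6.3377] v=[-3.6431]
Step 19: x=[6.1663] v=[-3.4275]
Step 20: x=[6.0078] v=[-3.1691]
Step 21: x=[5.8642] v=[-2.8711]
Step 22: x=[5.7373] v=[-2.5372]
Step 23: x=[5.6287] v=[-2.1715]
Step 24: x=[5.5398] v=[-1.7787]
Step 25: x=[5.4716] v=[-1.3637]
Step 26: x=[5.4250] v=[-0.9316]
Step 27: x=[5.4006] v=[-0.4879]
Step 28: x=[5.3987] v=[-0.0381]
Step 29: x=[5.4193] v=[0.4122]
First v>=0 after going negative at step 29, time=1.4500

Answer: 1.4500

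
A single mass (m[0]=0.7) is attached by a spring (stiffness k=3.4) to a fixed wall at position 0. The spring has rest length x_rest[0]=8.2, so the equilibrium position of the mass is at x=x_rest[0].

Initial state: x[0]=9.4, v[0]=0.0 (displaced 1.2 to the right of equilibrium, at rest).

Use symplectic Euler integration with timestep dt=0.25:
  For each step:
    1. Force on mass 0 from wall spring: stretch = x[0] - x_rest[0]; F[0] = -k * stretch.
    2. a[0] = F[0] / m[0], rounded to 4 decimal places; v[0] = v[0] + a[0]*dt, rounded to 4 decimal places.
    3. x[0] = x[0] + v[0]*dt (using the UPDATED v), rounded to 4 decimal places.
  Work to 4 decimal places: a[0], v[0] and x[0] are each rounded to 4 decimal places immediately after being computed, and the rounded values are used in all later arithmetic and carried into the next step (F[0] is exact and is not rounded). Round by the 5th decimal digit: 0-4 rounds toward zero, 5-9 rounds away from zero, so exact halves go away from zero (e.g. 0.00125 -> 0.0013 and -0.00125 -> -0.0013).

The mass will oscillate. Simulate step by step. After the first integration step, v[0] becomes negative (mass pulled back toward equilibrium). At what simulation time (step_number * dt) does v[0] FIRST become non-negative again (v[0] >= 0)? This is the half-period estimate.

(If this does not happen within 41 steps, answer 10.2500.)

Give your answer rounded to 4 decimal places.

Step 0: x=[9.4000] v=[0.0000]
Step 1: x=[9.0357] v=[-1.4572]
Step 2: x=[8.4177] v=[-2.4720]
Step 3: x=[7.7336] v=[-2.7364]
Step 4: x=[7.1911] v=[-2.1701]
Step 5: x=[6.9549] v=[-0.9450]
Step 6: x=[7.0966] v=[0.5669]
First v>=0 after going negative at step 6, time=1.5000

Answer: 1.5000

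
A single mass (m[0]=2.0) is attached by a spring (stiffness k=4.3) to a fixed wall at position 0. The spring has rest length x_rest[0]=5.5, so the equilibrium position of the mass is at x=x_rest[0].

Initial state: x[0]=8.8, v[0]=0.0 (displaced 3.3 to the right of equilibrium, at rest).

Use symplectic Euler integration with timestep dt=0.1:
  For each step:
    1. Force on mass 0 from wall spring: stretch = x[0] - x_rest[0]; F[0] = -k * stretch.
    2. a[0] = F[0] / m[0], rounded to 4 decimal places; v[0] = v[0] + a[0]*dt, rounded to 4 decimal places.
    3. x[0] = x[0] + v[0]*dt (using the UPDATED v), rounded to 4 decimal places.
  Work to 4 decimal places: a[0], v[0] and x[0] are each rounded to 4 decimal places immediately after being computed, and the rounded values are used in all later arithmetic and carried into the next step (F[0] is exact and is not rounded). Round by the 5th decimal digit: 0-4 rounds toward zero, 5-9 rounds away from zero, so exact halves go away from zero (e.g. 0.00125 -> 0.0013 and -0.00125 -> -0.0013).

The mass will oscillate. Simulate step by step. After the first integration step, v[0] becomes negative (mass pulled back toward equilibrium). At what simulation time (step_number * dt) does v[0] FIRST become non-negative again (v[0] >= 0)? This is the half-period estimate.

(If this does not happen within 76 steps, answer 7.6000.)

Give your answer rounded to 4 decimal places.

Step 0: x=[8.8000] v=[0.0000]
Step 1: x=[8.7291] v=[-0.7095]
Step 2: x=[8.5887] v=[-1.4038]
Step 3: x=[8.3819] v=[-2.0679]
Step 4: x=[8.1132] v=[-2.6875]
Step 5: x=[7.7883] v=[-3.2493]
Step 6: x=[7.4142] v=[-3.7413]
Step 7: x=[6.9989] v=[-4.1529]
Step 8: x=[6.5514] v=[-4.4752]
Step 9: x=[6.0813] v=[-4.7013]
Step 10: x=[5.5987] v=[-4.8263]
Step 11: x=[5.1140] v=[-4.8475]
Step 12: x=[4.6376] v=[-4.7645]
Step 13: x=[4.1797] v=[-4.5791]
Step 14: x=[3.7502] v=[-4.2952]
Step 15: x=[3.3583] v=[-3.9190]
Step 16: x=[3.0125] v=[-3.4585]
Step 17: x=[2.7201] v=[-2.9237]
Step 18: x=[2.4875] v=[-2.3260]
Step 19: x=[2.3197] v=[-1.6783]
Step 20: x=[2.2203] v=[-0.9945]
Step 21: x=[2.1914] v=[-0.2894]
Step 22: x=[2.2336] v=[0.4220]
First v>=0 after going negative at step 22, time=2.2000

Answer: 2.2000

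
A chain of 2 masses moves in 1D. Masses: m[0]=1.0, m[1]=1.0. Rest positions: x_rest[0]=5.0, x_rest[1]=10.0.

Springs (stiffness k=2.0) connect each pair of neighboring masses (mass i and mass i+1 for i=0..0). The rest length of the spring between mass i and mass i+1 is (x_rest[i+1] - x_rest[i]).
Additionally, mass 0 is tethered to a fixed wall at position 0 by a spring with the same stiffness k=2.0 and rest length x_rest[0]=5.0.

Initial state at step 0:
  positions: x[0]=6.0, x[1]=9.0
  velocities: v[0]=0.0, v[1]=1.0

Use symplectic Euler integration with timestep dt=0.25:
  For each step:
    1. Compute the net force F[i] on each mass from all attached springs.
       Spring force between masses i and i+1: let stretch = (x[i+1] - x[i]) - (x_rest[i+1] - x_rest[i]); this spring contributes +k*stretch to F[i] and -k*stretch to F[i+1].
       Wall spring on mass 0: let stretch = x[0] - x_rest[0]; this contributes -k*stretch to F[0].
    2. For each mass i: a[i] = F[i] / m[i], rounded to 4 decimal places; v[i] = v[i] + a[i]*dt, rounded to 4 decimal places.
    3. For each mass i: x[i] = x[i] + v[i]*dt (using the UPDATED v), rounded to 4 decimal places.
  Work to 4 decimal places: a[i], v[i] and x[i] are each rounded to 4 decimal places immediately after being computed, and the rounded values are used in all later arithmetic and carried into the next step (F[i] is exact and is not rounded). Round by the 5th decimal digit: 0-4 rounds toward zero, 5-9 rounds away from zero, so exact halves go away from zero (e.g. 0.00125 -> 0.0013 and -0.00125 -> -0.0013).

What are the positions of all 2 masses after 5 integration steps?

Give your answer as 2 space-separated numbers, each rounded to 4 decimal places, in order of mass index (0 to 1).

Answer: 4.1269 11.4250

Derivation:
Step 0: x=[6.0000 9.0000] v=[0.0000 1.0000]
Step 1: x=[5.6250 9.5000] v=[-1.5000 2.0000]
Step 2: x=[5.0313 10.1406] v=[-2.3750 2.5625]
Step 3: x=[4.4473 10.7676] v=[-2.3360 2.5079]
Step 4: x=[4.0974 11.2296] v=[-1.3995 1.8478]
Step 5: x=[4.1269 11.4250] v=[0.1179 0.7817]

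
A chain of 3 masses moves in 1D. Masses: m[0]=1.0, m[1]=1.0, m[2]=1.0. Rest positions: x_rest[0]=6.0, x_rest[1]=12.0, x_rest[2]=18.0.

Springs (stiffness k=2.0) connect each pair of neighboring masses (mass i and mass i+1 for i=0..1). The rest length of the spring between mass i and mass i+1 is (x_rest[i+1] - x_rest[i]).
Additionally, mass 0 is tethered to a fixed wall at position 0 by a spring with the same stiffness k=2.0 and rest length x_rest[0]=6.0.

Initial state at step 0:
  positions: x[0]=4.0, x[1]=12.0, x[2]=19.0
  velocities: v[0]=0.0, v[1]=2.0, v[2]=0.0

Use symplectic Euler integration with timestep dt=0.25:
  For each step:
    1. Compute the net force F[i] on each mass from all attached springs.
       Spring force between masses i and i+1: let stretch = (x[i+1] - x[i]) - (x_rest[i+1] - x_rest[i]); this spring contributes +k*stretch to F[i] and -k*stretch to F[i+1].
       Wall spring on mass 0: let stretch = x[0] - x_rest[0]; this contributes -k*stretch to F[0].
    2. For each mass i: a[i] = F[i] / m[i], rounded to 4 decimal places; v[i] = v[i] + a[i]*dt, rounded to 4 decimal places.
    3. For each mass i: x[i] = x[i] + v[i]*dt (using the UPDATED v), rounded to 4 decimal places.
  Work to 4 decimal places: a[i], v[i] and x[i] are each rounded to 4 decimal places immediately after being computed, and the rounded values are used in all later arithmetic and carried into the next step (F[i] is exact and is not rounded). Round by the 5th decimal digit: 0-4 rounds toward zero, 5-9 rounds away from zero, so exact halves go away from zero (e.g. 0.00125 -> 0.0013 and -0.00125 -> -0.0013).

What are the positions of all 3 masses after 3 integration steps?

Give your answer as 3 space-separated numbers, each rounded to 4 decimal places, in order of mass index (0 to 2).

Answer: 6.5606 12.6504 18.4863

Derivation:
Step 0: x=[4.0000 12.0000 19.0000] v=[0.0000 2.0000 0.0000]
Step 1: x=[4.5000 12.3750 18.8750] v=[2.0000 1.5000 -0.5000]
Step 2: x=[5.4219 12.5781 18.6875] v=[3.6875 0.8125 -0.7500]
Step 3: x=[6.5606 12.6504 18.4863] v=[4.5547 0.2891 -0.8047]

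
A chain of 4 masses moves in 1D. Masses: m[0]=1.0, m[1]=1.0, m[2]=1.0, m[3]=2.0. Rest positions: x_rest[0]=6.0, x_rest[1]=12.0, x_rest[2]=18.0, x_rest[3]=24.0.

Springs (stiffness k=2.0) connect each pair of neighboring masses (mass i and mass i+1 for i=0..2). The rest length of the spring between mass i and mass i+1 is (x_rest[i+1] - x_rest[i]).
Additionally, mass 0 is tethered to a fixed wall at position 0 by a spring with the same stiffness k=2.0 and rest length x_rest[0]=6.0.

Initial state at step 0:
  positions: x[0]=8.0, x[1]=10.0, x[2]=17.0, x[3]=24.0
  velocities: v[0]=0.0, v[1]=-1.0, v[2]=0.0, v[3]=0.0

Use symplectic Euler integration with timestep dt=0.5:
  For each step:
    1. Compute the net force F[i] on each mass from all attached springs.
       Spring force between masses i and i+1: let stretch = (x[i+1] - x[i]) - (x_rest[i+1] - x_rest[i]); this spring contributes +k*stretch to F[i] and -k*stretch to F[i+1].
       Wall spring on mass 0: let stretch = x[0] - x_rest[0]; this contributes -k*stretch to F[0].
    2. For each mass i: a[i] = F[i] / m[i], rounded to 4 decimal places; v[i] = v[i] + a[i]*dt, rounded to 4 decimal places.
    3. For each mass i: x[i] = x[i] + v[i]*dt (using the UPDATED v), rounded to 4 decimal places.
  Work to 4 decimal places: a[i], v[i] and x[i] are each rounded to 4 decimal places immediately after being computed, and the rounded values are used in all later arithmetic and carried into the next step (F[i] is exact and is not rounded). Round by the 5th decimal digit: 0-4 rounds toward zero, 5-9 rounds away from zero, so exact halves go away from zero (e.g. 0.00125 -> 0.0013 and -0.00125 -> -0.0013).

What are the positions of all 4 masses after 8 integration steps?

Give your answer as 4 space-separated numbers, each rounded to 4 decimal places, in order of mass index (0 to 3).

Answer: 5.1295 10.8043 20.4203 22.8675

Derivation:
Step 0: x=[8.0000 10.0000 17.0000 24.0000] v=[0.0000 -1.0000 0.0000 0.0000]
Step 1: x=[5.0000 12.0000 17.0000 23.7500] v=[-6.0000 4.0000 0.0000 -0.5000]
Step 2: x=[3.0000 13.0000 17.8750 23.3125] v=[-4.0000 2.0000 1.7500 -0.8750]
Step 3: x=[4.5000 11.4375 19.0313 23.0156] v=[3.0000 -3.1250 2.3125 -0.5938]
Step 4: x=[7.2188 10.2032 18.3828 23.2227] v=[5.4375 -2.4687 -1.2970 0.4141]
Step 5: x=[7.8204 11.5665 16.0645 23.7198] v=[1.2031 2.7265 -4.6367 0.9942]
Step 6: x=[6.3848 13.3057 15.3248 23.8031] v=[-2.8712 3.4784 -1.4794 0.1666]
Step 7: x=[5.2173 12.5940 17.8147 23.2668] v=[-2.3351 -1.4234 4.9798 -1.0726]
Step 8: x=[5.1295 10.8043 20.4203 22.8675] v=[-0.1757 -3.5794 5.2112 -0.7987]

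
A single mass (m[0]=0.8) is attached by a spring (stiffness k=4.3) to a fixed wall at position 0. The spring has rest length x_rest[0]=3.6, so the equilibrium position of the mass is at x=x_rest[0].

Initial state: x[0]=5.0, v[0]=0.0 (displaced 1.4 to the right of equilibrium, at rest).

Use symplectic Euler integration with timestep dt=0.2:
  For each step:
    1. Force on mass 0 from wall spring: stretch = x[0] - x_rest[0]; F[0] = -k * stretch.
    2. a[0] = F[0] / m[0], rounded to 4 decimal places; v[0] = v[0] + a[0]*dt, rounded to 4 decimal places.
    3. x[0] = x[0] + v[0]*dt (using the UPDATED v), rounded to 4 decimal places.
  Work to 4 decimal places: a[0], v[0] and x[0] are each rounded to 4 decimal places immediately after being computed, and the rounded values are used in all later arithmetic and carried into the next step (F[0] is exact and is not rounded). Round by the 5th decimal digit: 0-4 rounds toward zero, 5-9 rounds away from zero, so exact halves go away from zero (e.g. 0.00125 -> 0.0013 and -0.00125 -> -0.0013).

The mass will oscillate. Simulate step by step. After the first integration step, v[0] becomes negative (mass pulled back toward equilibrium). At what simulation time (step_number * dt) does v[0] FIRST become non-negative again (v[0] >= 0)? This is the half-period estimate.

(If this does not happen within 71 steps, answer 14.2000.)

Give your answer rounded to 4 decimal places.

Step 0: x=[5.0000] v=[0.0000]
Step 1: x=[4.6990] v=[-1.5050]
Step 2: x=[4.1617] v=[-2.6864]
Step 3: x=[3.5037] v=[-3.2902]
Step 4: x=[2.8664] v=[-3.1867]
Step 5: x=[2.3868] v=[-2.3981]
Step 6: x=[2.1680] v=[-1.0939]
Step 7: x=[2.2571] v=[0.4455]
First v>=0 after going negative at step 7, time=1.4000

Answer: 1.4000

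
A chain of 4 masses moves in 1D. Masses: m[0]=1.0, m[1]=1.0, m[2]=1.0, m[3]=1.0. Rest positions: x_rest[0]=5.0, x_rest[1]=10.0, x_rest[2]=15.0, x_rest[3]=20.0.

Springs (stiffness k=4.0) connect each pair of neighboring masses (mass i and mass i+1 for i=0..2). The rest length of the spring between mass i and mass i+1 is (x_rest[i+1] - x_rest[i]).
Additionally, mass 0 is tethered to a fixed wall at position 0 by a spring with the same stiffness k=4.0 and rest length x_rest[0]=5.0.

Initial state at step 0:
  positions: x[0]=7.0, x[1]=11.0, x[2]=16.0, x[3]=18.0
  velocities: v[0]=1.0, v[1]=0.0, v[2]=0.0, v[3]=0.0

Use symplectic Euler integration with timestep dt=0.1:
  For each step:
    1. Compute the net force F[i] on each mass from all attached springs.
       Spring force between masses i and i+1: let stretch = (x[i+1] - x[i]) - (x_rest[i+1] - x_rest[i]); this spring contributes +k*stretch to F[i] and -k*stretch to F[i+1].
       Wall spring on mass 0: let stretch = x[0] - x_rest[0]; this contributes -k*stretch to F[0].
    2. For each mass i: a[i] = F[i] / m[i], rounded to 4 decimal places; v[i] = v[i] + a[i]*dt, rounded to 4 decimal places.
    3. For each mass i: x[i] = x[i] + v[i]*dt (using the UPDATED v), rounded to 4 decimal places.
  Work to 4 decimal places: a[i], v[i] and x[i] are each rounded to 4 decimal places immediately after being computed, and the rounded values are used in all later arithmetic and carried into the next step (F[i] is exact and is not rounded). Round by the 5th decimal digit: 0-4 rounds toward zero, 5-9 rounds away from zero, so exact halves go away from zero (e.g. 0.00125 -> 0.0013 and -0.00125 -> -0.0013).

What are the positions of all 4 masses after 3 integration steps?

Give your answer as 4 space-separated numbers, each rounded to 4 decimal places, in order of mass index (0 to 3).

Answer: 6.6034 11.1935 15.3580 18.6730

Derivation:
Step 0: x=[7.0000 11.0000 16.0000 18.0000] v=[1.0000 0.0000 0.0000 0.0000]
Step 1: x=[6.9800 11.0400 15.8800 18.1200] v=[-0.2000 0.4000 -1.2000 1.2000]
Step 2: x=[6.8432 11.1112 15.6560 18.3504] v=[-1.3680 0.7120 -2.2400 2.3040]
Step 3: x=[6.6034 11.1935 15.3580 18.6730] v=[-2.3981 0.8227 -2.9802 3.2262]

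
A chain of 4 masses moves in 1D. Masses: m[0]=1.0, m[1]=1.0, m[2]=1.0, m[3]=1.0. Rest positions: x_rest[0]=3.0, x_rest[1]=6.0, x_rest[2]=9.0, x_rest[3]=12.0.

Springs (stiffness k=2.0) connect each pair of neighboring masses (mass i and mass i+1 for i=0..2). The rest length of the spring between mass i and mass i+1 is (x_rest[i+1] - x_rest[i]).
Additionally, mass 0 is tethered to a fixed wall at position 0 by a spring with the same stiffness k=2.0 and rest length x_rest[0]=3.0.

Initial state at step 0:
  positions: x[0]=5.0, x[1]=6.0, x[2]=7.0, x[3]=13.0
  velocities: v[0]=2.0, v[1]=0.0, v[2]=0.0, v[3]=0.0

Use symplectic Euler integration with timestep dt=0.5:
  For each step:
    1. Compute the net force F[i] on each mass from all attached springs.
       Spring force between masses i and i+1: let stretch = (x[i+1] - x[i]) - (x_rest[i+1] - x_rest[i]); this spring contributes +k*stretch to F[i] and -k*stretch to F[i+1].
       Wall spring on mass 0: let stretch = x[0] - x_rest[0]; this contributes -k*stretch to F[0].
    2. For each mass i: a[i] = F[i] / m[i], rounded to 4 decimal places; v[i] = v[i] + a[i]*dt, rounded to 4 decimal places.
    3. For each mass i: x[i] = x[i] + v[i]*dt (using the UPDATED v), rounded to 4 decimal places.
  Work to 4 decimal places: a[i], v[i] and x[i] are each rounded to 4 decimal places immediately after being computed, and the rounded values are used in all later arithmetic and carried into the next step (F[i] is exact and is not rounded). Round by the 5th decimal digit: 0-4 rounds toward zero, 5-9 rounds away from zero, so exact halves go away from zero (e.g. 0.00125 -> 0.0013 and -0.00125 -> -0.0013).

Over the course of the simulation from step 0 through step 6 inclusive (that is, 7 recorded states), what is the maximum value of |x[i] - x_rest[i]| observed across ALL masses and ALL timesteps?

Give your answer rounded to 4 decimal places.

Step 0: x=[5.0000 6.0000 7.0000 13.0000] v=[2.0000 0.0000 0.0000 0.0000]
Step 1: x=[4.0000 6.0000 9.5000 11.5000] v=[-2.0000 0.0000 5.0000 -3.0000]
Step 2: x=[2.0000 6.7500 11.2500 10.5000] v=[-4.0000 1.5000 3.5000 -2.0000]
Step 3: x=[1.3750 7.3750 10.3750 11.3750] v=[-1.2500 1.2500 -1.7500 1.7500]
Step 4: x=[3.0625 6.5000 8.5000 13.2500] v=[3.3750 -1.7500 -3.7500 3.7500]
Step 5: x=[4.9375 4.9063 8.0000 14.2500] v=[3.7500 -3.1875 -1.0000 2.0000]
Step 6: x=[4.3282 4.8750 9.0782 13.6250] v=[-1.2187 -0.0626 2.1563 -1.2500]
Max displacement = 2.2500

Answer: 2.2500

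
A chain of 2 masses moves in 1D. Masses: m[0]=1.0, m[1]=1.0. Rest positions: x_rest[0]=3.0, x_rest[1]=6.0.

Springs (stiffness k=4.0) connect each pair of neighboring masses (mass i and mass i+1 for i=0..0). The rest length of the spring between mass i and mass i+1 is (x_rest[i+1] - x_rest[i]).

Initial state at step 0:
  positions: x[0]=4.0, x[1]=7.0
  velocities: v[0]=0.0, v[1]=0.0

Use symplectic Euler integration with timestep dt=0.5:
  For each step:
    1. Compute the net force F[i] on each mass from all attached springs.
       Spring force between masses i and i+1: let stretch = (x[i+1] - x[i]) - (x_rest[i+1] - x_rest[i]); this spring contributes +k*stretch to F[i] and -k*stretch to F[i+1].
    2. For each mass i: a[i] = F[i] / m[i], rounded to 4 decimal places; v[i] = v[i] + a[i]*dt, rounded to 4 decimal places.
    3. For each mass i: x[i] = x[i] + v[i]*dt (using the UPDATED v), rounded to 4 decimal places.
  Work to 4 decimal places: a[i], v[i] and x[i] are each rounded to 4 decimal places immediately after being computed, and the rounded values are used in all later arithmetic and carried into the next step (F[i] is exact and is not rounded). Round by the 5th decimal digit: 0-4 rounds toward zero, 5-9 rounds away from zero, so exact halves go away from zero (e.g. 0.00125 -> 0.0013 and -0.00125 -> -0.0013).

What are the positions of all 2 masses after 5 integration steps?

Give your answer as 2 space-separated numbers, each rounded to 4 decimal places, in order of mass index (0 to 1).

Step 0: x=[4.0000 7.0000] v=[0.0000 0.0000]
Step 1: x=[4.0000 7.0000] v=[0.0000 0.0000]
Step 2: x=[4.0000 7.0000] v=[0.0000 0.0000]
Step 3: x=[4.0000 7.0000] v=[0.0000 0.0000]
Step 4: x=[4.0000 7.0000] v=[0.0000 0.0000]
Step 5: x=[4.0000 7.0000] v=[0.0000 0.0000]

Answer: 4.0000 7.0000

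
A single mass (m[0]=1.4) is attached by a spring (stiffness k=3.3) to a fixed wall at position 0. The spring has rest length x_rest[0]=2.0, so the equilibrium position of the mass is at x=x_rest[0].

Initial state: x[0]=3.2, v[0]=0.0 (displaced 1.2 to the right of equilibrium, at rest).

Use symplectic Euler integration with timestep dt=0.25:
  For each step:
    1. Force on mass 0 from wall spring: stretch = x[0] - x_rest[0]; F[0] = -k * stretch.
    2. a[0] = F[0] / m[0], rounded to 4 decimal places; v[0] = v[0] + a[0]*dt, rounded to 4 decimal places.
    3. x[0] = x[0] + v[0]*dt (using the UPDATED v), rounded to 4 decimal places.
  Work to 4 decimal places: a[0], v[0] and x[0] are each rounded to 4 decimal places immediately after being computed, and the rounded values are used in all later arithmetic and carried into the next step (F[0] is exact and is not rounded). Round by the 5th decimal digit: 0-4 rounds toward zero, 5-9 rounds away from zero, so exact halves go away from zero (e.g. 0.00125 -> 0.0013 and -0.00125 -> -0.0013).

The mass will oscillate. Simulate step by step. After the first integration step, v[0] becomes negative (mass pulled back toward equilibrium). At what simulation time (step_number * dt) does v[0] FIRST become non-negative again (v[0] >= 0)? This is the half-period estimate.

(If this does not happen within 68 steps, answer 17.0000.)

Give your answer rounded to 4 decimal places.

Answer: 2.2500

Derivation:
Step 0: x=[3.2000] v=[0.0000]
Step 1: x=[3.0232] v=[-0.7072]
Step 2: x=[2.6957] v=[-1.3102]
Step 3: x=[2.2657] v=[-1.7202]
Step 4: x=[1.7965] v=[-1.8768]
Step 5: x=[1.3573] v=[-1.7569]
Step 6: x=[1.0128] v=[-1.3782]
Step 7: x=[0.8137] v=[-0.7965]
Step 8: x=[0.7894] v=[-0.0974]
Step 9: x=[0.9434] v=[0.6160]
First v>=0 after going negative at step 9, time=2.2500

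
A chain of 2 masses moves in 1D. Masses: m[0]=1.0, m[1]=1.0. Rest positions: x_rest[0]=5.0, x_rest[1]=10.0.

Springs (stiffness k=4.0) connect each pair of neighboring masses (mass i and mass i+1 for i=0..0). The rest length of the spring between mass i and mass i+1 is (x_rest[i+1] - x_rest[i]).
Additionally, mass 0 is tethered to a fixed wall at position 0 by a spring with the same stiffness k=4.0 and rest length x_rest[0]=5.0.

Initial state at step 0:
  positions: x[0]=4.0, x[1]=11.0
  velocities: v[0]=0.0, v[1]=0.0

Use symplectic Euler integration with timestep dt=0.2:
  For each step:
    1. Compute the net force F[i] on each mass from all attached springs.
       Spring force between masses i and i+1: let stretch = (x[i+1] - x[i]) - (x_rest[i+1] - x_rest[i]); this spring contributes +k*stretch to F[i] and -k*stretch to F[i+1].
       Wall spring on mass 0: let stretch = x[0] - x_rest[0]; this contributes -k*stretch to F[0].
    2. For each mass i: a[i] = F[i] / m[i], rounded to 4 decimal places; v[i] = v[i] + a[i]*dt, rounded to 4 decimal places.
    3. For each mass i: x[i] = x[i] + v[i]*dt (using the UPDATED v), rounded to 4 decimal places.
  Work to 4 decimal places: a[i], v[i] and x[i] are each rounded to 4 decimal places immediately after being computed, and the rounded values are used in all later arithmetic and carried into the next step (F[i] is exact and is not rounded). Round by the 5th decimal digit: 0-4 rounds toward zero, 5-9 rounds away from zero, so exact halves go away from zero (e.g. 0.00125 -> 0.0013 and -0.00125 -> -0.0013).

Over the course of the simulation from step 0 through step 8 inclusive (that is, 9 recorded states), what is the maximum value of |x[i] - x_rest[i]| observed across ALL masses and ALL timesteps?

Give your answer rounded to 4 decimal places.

Answer: 1.2941

Derivation:
Step 0: x=[4.0000 11.0000] v=[0.0000 0.0000]
Step 1: x=[4.4800 10.6800] v=[2.4000 -1.6000]
Step 2: x=[5.2352 10.1680] v=[3.7760 -2.5600]
Step 3: x=[5.9420 9.6668] v=[3.5341 -2.5062]
Step 4: x=[6.2941 9.3696] v=[1.7603 -1.4860]
Step 5: x=[6.1312 9.3803] v=[-0.8146 0.0536]
Step 6: x=[5.5071 9.6712] v=[-3.1203 1.4543]
Step 7: x=[4.6682 10.0958] v=[-4.1947 2.1230]
Step 8: x=[3.9508 10.4520] v=[-3.5872 1.7809]
Max displacement = 1.2941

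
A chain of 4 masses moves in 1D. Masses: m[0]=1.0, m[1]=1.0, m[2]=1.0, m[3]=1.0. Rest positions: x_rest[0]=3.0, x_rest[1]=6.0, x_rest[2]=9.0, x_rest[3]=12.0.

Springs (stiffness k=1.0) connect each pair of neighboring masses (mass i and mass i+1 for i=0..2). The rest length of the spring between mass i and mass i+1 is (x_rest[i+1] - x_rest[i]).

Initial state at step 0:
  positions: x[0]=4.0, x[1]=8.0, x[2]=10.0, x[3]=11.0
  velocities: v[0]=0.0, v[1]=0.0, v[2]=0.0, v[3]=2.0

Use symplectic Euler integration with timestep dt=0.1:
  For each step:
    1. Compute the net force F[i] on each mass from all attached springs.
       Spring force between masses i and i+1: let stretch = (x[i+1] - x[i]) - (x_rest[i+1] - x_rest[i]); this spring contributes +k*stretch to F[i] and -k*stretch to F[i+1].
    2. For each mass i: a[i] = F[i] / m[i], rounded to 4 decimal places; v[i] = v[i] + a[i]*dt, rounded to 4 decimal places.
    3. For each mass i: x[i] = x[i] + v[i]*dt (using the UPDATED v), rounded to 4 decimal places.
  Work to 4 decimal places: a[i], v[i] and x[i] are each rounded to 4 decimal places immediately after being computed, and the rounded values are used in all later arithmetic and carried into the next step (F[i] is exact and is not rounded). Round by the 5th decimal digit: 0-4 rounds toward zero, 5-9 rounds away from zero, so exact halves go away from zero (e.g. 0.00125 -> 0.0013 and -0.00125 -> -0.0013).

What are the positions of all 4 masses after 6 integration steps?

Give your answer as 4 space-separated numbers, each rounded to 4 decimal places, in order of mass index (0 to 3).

Step 0: x=[4.0000 8.0000 10.0000 11.0000] v=[0.0000 0.0000 0.0000 2.0000]
Step 1: x=[4.0100 7.9800 9.9900 11.2200] v=[0.1000 -0.2000 -0.1000 2.2000]
Step 2: x=[4.0297 7.9404 9.9722 11.4577] v=[0.1970 -0.3960 -0.1780 2.3770]
Step 3: x=[4.0585 7.8820 9.9489 11.7106] v=[0.2881 -0.5839 -0.2326 2.5285]
Step 4: x=[4.0956 7.8060 9.9226 11.9758] v=[0.3705 -0.7596 -0.2631 2.6523]
Step 5: x=[4.1398 7.7141 9.8957 12.2505] v=[0.4415 -0.9190 -0.2694 2.7470]
Step 6: x=[4.1897 7.6083 9.8705 12.5317] v=[0.4989 -1.0583 -0.2521 2.8115]

Answer: 4.1897 7.6083 9.8705 12.5317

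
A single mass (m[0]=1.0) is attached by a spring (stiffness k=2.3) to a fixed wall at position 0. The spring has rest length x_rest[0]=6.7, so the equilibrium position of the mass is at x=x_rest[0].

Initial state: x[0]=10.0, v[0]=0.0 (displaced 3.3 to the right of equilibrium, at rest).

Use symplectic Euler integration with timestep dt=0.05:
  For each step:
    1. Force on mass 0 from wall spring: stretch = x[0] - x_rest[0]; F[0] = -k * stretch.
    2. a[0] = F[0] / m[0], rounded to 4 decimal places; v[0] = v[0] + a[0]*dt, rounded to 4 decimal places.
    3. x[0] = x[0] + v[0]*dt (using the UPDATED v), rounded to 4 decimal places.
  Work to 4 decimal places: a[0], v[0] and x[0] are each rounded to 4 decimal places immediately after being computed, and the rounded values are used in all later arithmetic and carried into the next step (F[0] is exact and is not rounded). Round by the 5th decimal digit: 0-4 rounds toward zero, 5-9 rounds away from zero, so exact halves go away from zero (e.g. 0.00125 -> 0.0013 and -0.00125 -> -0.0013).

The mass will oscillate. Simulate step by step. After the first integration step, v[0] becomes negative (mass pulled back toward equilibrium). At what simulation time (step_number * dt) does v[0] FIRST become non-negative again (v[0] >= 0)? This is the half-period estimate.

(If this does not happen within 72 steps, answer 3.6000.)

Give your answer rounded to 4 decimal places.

Answer: 2.1000

Derivation:
Step 0: x=[10.0000] v=[0.0000]
Step 1: x=[9.9810] v=[-0.3795]
Step 2: x=[9.9432] v=[-0.7568]
Step 3: x=[9.8867] v=[-1.1298]
Step 4: x=[9.8119] v=[-1.4963]
Step 5: x=[9.7192] v=[-1.8542]
Step 6: x=[9.6091] v=[-2.2014]
Step 7: x=[9.4823] v=[-2.5359]
Step 8: x=[9.3395] v=[-2.8559]
Step 9: x=[9.1815] v=[-3.1594]
Step 10: x=[9.0093] v=[-3.4448]
Step 11: x=[8.8238] v=[-3.7104]
Step 12: x=[8.6261] v=[-3.9546]
Step 13: x=[8.4173] v=[-4.1761]
Step 14: x=[8.1986] v=[-4.3736]
Step 15: x=[7.9713] v=[-4.5459]
Step 16: x=[7.7367] v=[-4.6921]
Step 17: x=[7.4961] v=[-4.8113]
Step 18: x=[7.2510] v=[-4.9029]
Step 19: x=[7.0027] v=[-4.9663]
Step 20: x=[6.7526] v=[-5.0011]
Step 21: x=[6.5022] v=[-5.0072]
Step 22: x=[6.2530] v=[-4.9845]
Step 23: x=[6.0063] v=[-4.9331]
Step 24: x=[5.7636] v=[-4.8533]
Step 25: x=[5.5263] v=[-4.7456]
Step 26: x=[5.2958] v=[-4.6106]
Step 27: x=[5.0733] v=[-4.4491]
Step 28: x=[4.8602] v=[-4.2620]
Step 29: x=[4.6577] v=[-4.0504]
Step 30: x=[4.4669] v=[-3.8155]
Step 31: x=[4.2890] v=[-3.5587]
Step 32: x=[4.1249] v=[-3.2814]
Step 33: x=[3.9756] v=[-2.9853]
Step 34: x=[3.8420] v=[-2.6720]
Step 35: x=[3.7248] v=[-2.3433]
Step 36: x=[3.6247] v=[-2.0012]
Step 37: x=[3.5423] v=[-1.6475]
Step 38: x=[3.4781] v=[-1.2844]
Step 39: x=[3.4324] v=[-0.9139]
Step 40: x=[3.4055] v=[-0.5381]
Step 41: x=[3.3975] v=[-0.1592]
Step 42: x=[3.4085] v=[0.2206]
First v>=0 after going negative at step 42, time=2.1000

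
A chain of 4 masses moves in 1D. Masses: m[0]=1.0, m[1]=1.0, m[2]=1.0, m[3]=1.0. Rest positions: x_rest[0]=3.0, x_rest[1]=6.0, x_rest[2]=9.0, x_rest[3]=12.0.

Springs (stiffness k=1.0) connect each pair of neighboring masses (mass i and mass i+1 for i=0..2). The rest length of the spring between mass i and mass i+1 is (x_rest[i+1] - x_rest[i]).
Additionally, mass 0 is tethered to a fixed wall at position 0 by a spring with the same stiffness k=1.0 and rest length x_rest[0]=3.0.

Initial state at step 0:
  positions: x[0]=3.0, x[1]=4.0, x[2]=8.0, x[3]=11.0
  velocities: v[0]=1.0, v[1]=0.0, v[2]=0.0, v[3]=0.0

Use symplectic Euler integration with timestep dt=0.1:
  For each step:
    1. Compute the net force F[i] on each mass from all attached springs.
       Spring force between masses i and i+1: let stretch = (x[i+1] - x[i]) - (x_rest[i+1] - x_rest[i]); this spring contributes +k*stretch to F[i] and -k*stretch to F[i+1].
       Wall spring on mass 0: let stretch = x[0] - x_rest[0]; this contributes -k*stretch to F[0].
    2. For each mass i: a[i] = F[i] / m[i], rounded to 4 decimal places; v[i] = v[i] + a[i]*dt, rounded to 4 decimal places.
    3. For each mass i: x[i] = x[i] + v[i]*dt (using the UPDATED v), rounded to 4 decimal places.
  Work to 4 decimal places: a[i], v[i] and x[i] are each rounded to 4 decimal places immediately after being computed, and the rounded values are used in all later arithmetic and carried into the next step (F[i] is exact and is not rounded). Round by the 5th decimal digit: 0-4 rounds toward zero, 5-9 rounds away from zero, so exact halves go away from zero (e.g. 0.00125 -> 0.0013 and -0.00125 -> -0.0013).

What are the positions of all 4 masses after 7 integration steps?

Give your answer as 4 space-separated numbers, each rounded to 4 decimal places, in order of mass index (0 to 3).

Step 0: x=[3.0000 4.0000 8.0000 11.0000] v=[1.0000 0.0000 0.0000 0.0000]
Step 1: x=[3.0800 4.0300 7.9900 11.0000] v=[0.8000 0.3000 -0.1000 0.0000]
Step 2: x=[3.1387 4.0901 7.9705 10.9999] v=[0.5870 0.6010 -0.1950 -0.0010]
Step 3: x=[3.1755 4.1795 7.9425 10.9995] v=[0.3683 0.8939 -0.2801 -0.0039]
Step 4: x=[3.1906 4.2965 7.9074 10.9985] v=[0.1512 1.1698 -0.3507 -0.0096]
Step 5: x=[3.1849 4.4385 7.8671 10.9966] v=[-0.0573 1.4203 -0.4027 -0.0187]
Step 6: x=[3.1599 4.6023 7.8238 10.9934] v=[-0.2504 1.6378 -0.4326 -0.0317]
Step 7: x=[3.1177 4.7839 7.7800 10.9885] v=[-0.4222 1.8157 -0.4378 -0.0487]

Answer: 3.1177 4.7839 7.7800 10.9885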